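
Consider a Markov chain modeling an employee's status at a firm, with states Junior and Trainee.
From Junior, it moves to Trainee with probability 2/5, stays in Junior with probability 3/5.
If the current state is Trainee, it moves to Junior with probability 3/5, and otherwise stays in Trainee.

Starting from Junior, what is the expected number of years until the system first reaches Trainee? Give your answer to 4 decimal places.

2.5000

Let t(s) be the expected number of years to first reach Trainee from state s, with t(Trainee) = 0. Conditioning on the first year:
t(Junior) = 1 + 0.6·t(Junior)
Solving: t(Junior) = 2.5000.
Expected years from Junior to Trainee: 2.5000.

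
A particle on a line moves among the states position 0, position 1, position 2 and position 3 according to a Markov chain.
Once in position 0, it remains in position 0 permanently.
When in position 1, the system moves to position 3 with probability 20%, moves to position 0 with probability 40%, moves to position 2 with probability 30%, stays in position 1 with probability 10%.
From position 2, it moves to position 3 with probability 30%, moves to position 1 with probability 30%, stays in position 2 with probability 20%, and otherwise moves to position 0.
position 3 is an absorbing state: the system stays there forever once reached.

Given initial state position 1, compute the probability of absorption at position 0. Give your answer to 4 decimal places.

Let h(s) be the probability of absorption at position 0 starting from transient state s. Then h(position 0) = 1 and h(position 3) = 0. By first-step analysis:
h(position 1) = 0.4·1 + 0.1·h(position 1) + 0.3·h(position 2) + 0.2·0
h(position 2) = 0.2·1 + 0.3·h(position 1) + 0.2·h(position 2) + 0.3·0
Solving: h(position 1) = 0.6032, h(position 2) = 0.4762.
Starting from position 1, the probability is 0.6032.

0.6032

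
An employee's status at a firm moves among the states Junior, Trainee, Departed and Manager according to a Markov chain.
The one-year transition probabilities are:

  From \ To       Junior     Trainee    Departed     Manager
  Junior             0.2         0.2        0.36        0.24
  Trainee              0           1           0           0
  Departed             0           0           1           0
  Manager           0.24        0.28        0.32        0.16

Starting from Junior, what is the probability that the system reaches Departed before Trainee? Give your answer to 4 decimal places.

Let h(s) be the probability of absorption at Departed starting from transient state s. Then h(Departed) = 1 and h(Trainee) = 0. By first-step analysis:
h(Junior) = 0.2·h(Junior) + 0.2·0 + 0.36·1 + 0.24·h(Manager)
h(Manager) = 0.24·h(Junior) + 0.28·0 + 0.32·1 + 0.16·h(Manager)
Solving: h(Junior) = 0.6172, h(Manager) = 0.5573.
Starting from Junior, the probability is 0.6172.

0.6172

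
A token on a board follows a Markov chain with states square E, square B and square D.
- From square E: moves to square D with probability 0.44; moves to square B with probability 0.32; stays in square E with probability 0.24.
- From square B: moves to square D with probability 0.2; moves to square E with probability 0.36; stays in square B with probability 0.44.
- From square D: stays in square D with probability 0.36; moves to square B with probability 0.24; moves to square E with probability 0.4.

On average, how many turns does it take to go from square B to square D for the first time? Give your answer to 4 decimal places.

Let t(s) be the expected number of turns to first reach square D from state s, with t(square D) = 0. Conditioning on the first turn:
t(square E) = 1 + 0.24·t(square E) + 0.32·t(square B)
t(square B) = 1 + 0.36·t(square E) + 0.44·t(square B)
Solving: t(square E) = 2.8351, t(square B) = 3.6082.
Expected turns from square B to square D: 3.6082.

3.6082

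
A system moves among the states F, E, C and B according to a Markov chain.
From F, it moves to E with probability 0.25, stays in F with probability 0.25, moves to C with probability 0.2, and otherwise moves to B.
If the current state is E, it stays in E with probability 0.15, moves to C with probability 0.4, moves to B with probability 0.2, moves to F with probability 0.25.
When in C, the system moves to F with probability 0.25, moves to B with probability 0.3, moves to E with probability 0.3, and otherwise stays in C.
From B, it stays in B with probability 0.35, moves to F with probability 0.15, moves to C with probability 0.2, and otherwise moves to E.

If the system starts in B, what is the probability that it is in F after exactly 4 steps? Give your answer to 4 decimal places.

Propagate the distribution vector 4 steps from B.
After 0 steps: (0.0000, 0.0000, 0.0000, 1.0000)
After 1 step: (0.1500, 0.3000, 0.2000, 0.3500)
After 2 steps: (0.2150, 0.2475, 0.2500, 0.2875)
After 3 steps: (0.2213, 0.2521, 0.2370, 0.2896)
After 4 steps: (0.2210, 0.2511, 0.2386, 0.2893)
P(in F after 4 steps) = 0.2210

0.2210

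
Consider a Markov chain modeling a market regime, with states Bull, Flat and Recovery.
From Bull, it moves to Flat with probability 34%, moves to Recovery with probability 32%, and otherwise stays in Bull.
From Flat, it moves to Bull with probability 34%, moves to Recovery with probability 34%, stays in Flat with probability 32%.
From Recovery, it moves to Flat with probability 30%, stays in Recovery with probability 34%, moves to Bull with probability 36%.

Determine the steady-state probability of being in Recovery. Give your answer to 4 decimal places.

Let the stationary distribution be π with π = πP and π_1 + π_2 + π_3 = 1.
π_1 = 0.34·π_1 + 0.34·π_2 + 0.36·π_3
π_2 = 0.34·π_1 + 0.32·π_2 + 0.3·π_3
Solving with the normalization constraint gives π = (0.3467, 0.3203, 0.3331).
So the stationary probability of Recovery is 0.3331.

0.3331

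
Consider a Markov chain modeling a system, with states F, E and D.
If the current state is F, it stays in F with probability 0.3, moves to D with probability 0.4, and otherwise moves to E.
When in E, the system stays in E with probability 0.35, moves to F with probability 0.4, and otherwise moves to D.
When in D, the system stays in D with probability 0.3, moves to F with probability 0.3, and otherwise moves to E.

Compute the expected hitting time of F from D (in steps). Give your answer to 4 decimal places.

2.9577

Let t(s) be the expected number of steps to first reach F from state s, with t(F) = 0. Conditioning on the first step:
t(E) = 1 + 0.35·t(E) + 0.25·t(D)
t(D) = 1 + 0.4·t(E) + 0.3·t(D)
Solving: t(E) = 2.6761, t(D) = 2.9577.
Expected steps from D to F: 2.9577.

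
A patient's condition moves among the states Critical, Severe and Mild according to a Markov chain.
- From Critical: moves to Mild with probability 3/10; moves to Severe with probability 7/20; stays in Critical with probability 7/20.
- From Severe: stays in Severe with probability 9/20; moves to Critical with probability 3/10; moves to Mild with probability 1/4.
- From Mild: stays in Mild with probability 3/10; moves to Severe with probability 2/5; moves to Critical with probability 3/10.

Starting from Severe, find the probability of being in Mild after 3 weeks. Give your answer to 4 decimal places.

0.2796

Propagate the distribution vector 3 weeks from Severe.
After 0 weeks: (0.0000, 1.0000, 0.0000)
After 1 week: (0.3000, 0.4500, 0.2500)
After 2 weeks: (0.3150, 0.4075, 0.2775)
After 3 weeks: (0.3158, 0.4046, 0.2796)
P(in Mild after 3 weeks) = 0.2796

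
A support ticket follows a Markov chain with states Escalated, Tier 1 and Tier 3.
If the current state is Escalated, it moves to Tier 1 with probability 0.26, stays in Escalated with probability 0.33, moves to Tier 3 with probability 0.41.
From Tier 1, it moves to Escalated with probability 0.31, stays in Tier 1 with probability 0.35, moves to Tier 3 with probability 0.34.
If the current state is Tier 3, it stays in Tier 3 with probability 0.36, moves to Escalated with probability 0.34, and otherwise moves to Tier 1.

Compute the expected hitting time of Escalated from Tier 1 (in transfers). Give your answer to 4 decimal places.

3.1210

Let t(s) be the expected number of transfers to first reach Escalated from state s, with t(Escalated) = 0. Conditioning on the first transfer:
t(Tier 1) = 1 + 0.35·t(Tier 1) + 0.34·t(Tier 3)
t(Tier 3) = 1 + 0.3·t(Tier 1) + 0.36·t(Tier 3)
Solving: t(Tier 1) = 3.1210, t(Tier 3) = 3.0255.
Expected transfers from Tier 1 to Escalated: 3.1210.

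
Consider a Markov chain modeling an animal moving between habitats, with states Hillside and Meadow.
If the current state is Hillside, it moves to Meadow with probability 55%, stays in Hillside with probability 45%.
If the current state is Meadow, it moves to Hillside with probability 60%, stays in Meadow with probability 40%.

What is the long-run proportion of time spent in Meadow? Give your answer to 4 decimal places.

Let the stationary distribution be π with π = πP and π_1 + π_2 = 1.
π_1 = 0.45·π_1 + 0.6·π_2
Solving with the normalization constraint gives π = (0.5217, 0.4783).
So the stationary probability of Meadow is 0.4783.

0.4783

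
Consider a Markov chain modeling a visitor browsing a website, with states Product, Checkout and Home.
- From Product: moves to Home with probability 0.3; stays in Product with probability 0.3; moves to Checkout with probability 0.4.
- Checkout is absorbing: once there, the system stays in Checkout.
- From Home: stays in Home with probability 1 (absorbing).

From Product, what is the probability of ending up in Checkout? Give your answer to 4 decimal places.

Let h(s) be the probability of absorption at Checkout starting from transient state s. Then h(Checkout) = 1 and h(Home) = 0. By first-step analysis:
h(Product) = 0.3·h(Product) + 0.4·1 + 0.3·0
Solving: h(Product) = 0.5714.
Starting from Product, the probability is 0.5714.

0.5714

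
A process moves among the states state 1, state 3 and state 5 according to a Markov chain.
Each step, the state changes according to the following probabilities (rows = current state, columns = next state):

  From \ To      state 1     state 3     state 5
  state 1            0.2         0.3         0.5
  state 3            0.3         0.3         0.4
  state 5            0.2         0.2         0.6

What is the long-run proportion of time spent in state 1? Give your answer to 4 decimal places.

Let the stationary distribution be π with π = πP and π_1 + π_2 + π_3 = 1.
π_1 = 0.2·π_1 + 0.3·π_2 + 0.2·π_3
π_2 = 0.3·π_1 + 0.3·π_2 + 0.2·π_3
Solving with the normalization constraint gives π = (0.2247, 0.2472, 0.5281).
So the stationary probability of state 1 is 0.2247.

0.2247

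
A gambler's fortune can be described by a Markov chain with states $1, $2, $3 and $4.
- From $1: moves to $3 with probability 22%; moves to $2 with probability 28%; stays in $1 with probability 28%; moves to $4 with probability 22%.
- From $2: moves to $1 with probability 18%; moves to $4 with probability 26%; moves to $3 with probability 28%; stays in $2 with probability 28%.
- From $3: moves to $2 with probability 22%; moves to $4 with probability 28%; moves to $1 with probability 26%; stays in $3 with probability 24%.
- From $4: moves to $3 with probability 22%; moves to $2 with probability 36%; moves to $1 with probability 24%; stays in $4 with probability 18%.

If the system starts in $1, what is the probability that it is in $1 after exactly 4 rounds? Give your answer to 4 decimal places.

Propagate the distribution vector 4 rounds from $1.
After 0 rounds: (1.0000, 0.0000, 0.0000, 0.0000)
After 1 round: (0.2800, 0.2800, 0.2200, 0.2200)
After 2 rounds: (0.2388, 0.2844, 0.2412, 0.2356)
After 3 rounds: (0.2373, 0.2844, 0.2419, 0.2364)
After 4 rounds: (0.2373, 0.2844, 0.2419, 0.2364)
P(in $1 after 4 rounds) = 0.2373

0.2373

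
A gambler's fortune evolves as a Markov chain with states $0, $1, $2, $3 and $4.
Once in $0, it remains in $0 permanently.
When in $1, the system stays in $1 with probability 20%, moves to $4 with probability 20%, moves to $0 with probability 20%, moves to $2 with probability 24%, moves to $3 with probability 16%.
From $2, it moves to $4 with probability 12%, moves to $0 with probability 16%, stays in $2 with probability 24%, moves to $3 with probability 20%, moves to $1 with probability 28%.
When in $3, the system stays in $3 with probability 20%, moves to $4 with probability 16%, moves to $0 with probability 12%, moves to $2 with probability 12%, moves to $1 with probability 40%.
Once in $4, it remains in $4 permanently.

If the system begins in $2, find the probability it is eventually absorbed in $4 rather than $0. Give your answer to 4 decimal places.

0.4782

Let h(s) be the probability of absorption at $4 starting from transient state s. Then h($4) = 1 and h($0) = 0. By first-step analysis:
h($1) = 0.2·0 + 0.2·h($1) + 0.24·h($2) + 0.16·h($3) + 0.2·1
h($2) = 0.16·0 + 0.28·h($1) + 0.24·h($2) + 0.2·h($3) + 0.12·1
h($3) = 0.12·0 + 0.4·h($1) + 0.12·h($2) + 0.2·h($3) + 0.16·1
Solving: h($1) = 0.4976, h($2) = 0.4782, h($3) = 0.5205.
Starting from $2, the probability is 0.4782.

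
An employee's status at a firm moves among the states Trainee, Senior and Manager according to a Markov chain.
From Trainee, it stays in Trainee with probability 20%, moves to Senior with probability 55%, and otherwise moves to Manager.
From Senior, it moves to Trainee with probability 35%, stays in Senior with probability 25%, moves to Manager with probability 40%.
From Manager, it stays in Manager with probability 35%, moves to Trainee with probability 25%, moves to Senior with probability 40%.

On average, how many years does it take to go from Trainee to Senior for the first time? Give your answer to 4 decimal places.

1.9672

Let t(s) be the expected number of years to first reach Senior from state s, with t(Senior) = 0. Conditioning on the first year:
t(Trainee) = 1 + 0.2·t(Trainee) + 0.25·t(Manager)
t(Manager) = 1 + 0.25·t(Trainee) + 0.35·t(Manager)
Solving: t(Trainee) = 1.9672, t(Manager) = 2.2951.
Expected years from Trainee to Senior: 1.9672.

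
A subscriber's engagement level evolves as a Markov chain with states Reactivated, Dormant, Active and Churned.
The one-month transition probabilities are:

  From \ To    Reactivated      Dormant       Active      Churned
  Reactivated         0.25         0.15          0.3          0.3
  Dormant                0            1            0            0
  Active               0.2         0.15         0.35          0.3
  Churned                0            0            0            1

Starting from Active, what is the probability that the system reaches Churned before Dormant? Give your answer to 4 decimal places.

Let h(s) be the probability of absorption at Churned starting from transient state s. Then h(Churned) = 1 and h(Dormant) = 0. By first-step analysis:
h(Reactivated) = 0.25·h(Reactivated) + 0.15·0 + 0.3·h(Active) + 0.3·1
h(Active) = 0.2·h(Reactivated) + 0.15·0 + 0.35·h(Active) + 0.3·1
Solving: h(Reactivated) = 0.6667, h(Active) = 0.6667.
Starting from Active, the probability is 0.6667.

0.6667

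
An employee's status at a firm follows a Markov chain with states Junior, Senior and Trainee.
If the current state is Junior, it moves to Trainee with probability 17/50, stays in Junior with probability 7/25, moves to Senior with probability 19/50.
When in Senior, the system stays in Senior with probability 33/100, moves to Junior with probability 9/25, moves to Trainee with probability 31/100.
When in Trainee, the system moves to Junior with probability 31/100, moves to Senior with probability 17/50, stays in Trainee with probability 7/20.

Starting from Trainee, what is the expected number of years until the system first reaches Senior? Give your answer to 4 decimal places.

Let t(s) be the expected number of years to first reach Senior from state s, with t(Senior) = 0. Conditioning on the first year:
t(Junior) = 1 + 0.28·t(Junior) + 0.34·t(Trainee)
t(Trainee) = 1 + 0.31·t(Junior) + 0.35·t(Trainee)
Solving: t(Junior) = 2.7303, t(Trainee) = 2.8406.
Expected years from Trainee to Senior: 2.8406.

2.8406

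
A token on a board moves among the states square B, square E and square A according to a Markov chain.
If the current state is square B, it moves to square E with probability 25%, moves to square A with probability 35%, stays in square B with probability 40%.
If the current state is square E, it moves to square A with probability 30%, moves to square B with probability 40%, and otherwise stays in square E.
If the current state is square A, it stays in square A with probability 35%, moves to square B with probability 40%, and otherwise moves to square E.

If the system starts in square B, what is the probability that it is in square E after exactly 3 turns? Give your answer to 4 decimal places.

0.2631

Propagate the distribution vector 3 turns from square B.
After 0 turns: (1.0000, 0.0000, 0.0000)
After 1 turn: (0.4000, 0.2500, 0.3500)
After 2 turns: (0.4000, 0.2625, 0.3375)
After 3 turns: (0.4000, 0.2631, 0.3369)
P(in square E after 3 turns) = 0.2631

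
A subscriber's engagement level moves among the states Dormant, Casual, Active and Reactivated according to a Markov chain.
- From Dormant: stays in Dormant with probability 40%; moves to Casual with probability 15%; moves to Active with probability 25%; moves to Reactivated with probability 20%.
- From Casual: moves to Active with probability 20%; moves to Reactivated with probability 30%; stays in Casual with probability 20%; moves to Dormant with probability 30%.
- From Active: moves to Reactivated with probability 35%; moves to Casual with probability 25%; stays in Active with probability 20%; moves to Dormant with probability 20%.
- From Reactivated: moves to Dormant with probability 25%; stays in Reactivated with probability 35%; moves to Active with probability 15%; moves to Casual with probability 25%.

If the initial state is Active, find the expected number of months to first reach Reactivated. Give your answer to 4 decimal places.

Let t(s) be the expected number of months to first reach Reactivated from state s, with t(Reactivated) = 0. Conditioning on the first month:
t(Dormant) = 1 + 0.4·t(Dormant) + 0.15·t(Casual) + 0.25·t(Active)
t(Casual) = 1 + 0.3·t(Dormant) + 0.2·t(Casual) + 0.2·t(Active)
t(Active) = 1 + 0.2·t(Dormant) + 0.25·t(Casual) + 0.2·t(Active)
Solving: t(Dormant) = 3.9585, t(Casual) = 3.5735, t(Active) = 3.3564.
Expected months from Active to Reactivated: 3.3564.

3.3564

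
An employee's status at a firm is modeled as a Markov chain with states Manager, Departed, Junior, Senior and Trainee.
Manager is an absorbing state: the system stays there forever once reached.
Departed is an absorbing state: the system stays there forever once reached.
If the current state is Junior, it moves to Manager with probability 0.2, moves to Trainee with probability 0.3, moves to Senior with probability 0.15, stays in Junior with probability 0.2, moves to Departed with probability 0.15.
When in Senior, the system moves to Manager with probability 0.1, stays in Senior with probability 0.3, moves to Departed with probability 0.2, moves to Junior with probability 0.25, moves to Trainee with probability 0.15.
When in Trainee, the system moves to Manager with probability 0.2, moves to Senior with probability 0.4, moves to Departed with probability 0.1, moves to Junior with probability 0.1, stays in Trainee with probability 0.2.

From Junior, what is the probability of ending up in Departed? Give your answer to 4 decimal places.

0.4617

Let h(s) be the probability of absorption at Departed starting from transient state s. Then h(Departed) = 1 and h(Manager) = 0. By first-step analysis:
h(Junior) = 0.2·0 + 0.15·1 + 0.2·h(Junior) + 0.15·h(Senior) + 0.3·h(Trainee)
h(Senior) = 0.1·0 + 0.2·1 + 0.25·h(Junior) + 0.3·h(Senior) + 0.15·h(Trainee)
h(Trainee) = 0.2·0 + 0.1·1 + 0.1·h(Junior) + 0.4·h(Senior) + 0.2·h(Trainee)
Solving: h(Junior) = 0.4617, h(Senior) = 0.5485, h(Trainee) = 0.4570.
Starting from Junior, the probability is 0.4617.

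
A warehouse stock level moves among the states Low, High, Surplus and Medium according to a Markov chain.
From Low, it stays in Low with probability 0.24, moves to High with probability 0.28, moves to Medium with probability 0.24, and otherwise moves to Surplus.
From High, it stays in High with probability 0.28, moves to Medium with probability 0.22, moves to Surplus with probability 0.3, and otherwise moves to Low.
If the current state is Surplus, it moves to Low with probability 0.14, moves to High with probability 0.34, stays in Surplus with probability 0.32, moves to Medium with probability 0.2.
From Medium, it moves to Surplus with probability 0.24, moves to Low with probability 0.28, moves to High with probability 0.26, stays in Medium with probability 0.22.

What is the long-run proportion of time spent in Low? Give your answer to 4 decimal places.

0.2091

Let the stationary distribution be π with π = πP and π_1 + π_2 + π_3 + π_4 = 1.
π_1 = 0.24·π_1 + 0.2·π_2 + 0.14·π_3 + 0.28·π_4
π_2 = 0.28·π_1 + 0.28·π_2 + 0.34·π_3 + 0.26·π_4
π_3 = 0.24·π_1 + 0.3·π_2 + 0.32·π_3 + 0.24·π_4
Solving with the normalization constraint gives π = (0.2091, 0.2924, 0.2799, 0.2186).
So the stationary probability of Low is 0.2091.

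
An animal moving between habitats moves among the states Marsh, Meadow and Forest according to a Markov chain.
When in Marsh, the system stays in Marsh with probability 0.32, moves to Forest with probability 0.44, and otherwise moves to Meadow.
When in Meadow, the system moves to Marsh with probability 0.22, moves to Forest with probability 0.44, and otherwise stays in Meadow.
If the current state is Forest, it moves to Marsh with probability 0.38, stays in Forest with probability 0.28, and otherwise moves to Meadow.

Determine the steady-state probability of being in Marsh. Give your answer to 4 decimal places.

Let the stationary distribution be π with π = πP and π_1 + π_2 + π_3 = 1.
π_1 = 0.32·π_1 + 0.22·π_2 + 0.38·π_3
π_2 = 0.24·π_1 + 0.34·π_2 + 0.34·π_3
Solving with the normalization constraint gives π = (0.3119, 0.3088, 0.3793).
So the stationary probability of Marsh is 0.3119.

0.3119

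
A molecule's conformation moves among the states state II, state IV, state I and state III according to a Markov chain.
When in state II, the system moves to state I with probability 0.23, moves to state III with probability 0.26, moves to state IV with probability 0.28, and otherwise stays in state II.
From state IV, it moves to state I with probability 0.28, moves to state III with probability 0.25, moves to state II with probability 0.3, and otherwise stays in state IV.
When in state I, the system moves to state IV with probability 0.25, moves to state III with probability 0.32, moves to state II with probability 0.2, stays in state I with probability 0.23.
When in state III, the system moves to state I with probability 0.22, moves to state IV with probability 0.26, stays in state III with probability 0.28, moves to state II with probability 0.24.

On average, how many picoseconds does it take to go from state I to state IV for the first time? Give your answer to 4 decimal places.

Let t(s) be the expected number of picoseconds to first reach state IV from state s, with t(state IV) = 0. Conditioning on the first picosecond:
t(state II) = 1 + 0.23·t(state II) + 0.23·t(state I) + 0.26·t(state III)
t(state I) = 1 + 0.2·t(state II) + 0.23·t(state I) + 0.32·t(state III)
t(state III) = 1 + 0.24·t(state II) + 0.22·t(state I) + 0.28·t(state III)
Solving: t(state II) = 3.7369, t(state I) = 3.8535, t(state III) = 3.8120.
Expected picoseconds from state I to state IV: 3.8535.

3.8535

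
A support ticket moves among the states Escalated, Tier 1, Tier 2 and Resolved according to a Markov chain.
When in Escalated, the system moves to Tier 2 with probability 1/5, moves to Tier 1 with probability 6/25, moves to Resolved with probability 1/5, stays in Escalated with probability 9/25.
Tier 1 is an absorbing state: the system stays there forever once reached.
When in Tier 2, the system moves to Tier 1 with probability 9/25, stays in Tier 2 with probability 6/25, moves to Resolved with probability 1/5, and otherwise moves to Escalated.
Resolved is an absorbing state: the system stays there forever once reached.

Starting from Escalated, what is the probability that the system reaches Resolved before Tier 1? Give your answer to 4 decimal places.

Let h(s) be the probability of absorption at Resolved starting from transient state s. Then h(Resolved) = 1 and h(Tier 1) = 0. By first-step analysis:
h(Escalated) = 0.36·h(Escalated) + 0.24·0 + 0.2·h(Tier 2) + 0.2·1
h(Tier 2) = 0.2·h(Escalated) + 0.36·0 + 0.24·h(Tier 2) + 0.2·1
Solving: h(Escalated) = 0.4301, h(Tier 2) = 0.3763.
Starting from Escalated, the probability is 0.4301.

0.4301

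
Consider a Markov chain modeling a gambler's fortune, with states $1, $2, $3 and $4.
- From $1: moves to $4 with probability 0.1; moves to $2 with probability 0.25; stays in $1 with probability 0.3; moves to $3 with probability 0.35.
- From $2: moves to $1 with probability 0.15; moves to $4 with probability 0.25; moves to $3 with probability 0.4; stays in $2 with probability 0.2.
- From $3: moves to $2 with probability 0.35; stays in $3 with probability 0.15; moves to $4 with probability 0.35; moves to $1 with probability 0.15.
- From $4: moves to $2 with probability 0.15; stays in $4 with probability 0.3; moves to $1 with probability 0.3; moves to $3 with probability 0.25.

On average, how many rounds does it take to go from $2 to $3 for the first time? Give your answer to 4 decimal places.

2.8183

Let t(s) be the expected number of rounds to first reach $3 from state s, with t($3) = 0. Conditioning on the first round:
t($1) = 1 + 0.3·t($1) + 0.25·t($2) + 0.1·t($4)
t($2) = 1 + 0.15·t($1) + 0.2·t($2) + 0.25·t($4)
t($4) = 1 + 0.3·t($1) + 0.15·t($2) + 0.3·t($4)
Solving: t($1) = 2.9032, t($2) = 2.8183, t($4) = 3.2767.
Expected rounds from $2 to $3: 2.8183.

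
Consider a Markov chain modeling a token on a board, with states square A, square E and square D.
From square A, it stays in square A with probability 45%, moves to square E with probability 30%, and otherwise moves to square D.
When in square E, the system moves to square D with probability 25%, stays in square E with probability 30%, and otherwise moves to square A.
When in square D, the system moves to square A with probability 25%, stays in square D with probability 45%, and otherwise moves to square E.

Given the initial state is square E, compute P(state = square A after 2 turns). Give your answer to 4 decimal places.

Sum over the intermediate state after 1 turn:
P = P(square E→square A)·P(square A→square A) + P(square E→square E)·P(square E→square A) + P(square E→square D)·P(square D→square A)
  = 0.45×0.45 + 0.3×0.45 + 0.25×0.25
  = 0.2025 + 0.1350 + 0.0625 = 0.4000

0.4000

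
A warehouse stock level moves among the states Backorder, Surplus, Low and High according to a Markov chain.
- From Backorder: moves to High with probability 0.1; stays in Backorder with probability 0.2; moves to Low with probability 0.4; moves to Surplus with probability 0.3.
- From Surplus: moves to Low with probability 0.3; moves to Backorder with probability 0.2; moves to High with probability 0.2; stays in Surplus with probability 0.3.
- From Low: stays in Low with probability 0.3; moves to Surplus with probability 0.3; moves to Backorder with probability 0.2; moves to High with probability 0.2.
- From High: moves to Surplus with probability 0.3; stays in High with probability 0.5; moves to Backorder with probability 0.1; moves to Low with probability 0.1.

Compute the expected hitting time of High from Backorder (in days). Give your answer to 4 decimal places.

Let t(s) be the expected number of days to first reach High from state s, with t(High) = 0. Conditioning on the first day:
t(Backorder) = 1 + 0.2·t(Backorder) + 0.3·t(Surplus) + 0.4·t(Low)
t(Surplus) = 1 + 0.2·t(Backorder) + 0.3·t(Surplus) + 0.3·t(Low)
t(Low) = 1 + 0.2·t(Backorder) + 0.3·t(Surplus) + 0.3·t(Low)
Solving: t(Backorder) = 6.1111, t(Surplus) = 5.5556, t(Low) = 5.5556.
Expected days from Backorder to High: 6.1111.

6.1111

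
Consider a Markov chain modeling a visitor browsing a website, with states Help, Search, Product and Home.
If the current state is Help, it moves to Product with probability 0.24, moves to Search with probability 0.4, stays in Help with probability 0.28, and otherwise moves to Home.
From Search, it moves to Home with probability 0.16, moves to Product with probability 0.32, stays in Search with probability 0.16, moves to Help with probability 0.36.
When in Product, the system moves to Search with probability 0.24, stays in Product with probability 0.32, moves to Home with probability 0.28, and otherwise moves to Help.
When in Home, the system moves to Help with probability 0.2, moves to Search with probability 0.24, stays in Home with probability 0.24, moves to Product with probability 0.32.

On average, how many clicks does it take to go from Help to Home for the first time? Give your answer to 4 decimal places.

Let t(s) be the expected number of clicks to first reach Home from state s, with t(Home) = 0. Conditioning on the first click:
t(Help) = 1 + 0.28·t(Help) + 0.4·t(Search) + 0.24·t(Product)
t(Search) = 1 + 0.36·t(Help) + 0.16·t(Search) + 0.32·t(Product)
t(Product) = 1 + 0.16·t(Help) + 0.24·t(Search) + 0.32·t(Product)
Solving: t(Help) = 6.2500, t(Search) = 5.7646, t(Product) = 4.9757.
Expected clicks from Help to Home: 6.2500.

6.2500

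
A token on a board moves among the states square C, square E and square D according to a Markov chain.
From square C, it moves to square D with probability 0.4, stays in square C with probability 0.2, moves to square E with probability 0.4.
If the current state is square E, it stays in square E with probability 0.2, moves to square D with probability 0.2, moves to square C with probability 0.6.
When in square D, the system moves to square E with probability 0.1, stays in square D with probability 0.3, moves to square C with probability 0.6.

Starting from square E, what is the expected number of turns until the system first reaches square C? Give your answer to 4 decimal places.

1.6667

Let t(s) be the expected number of turns to first reach square C from state s, with t(square C) = 0. Conditioning on the first turn:
t(square E) = 1 + 0.2·t(square E) + 0.2·t(square D)
t(square D) = 1 + 0.1·t(square E) + 0.3·t(square D)
Solving: t(square E) = 1.6667, t(square D) = 1.6667.
Expected turns from square E to square C: 1.6667.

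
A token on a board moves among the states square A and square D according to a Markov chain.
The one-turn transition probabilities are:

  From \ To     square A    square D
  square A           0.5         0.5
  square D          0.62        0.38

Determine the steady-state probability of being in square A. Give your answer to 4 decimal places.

0.5536

Let the stationary distribution be π with π = πP and π_1 + π_2 = 1.
π_1 = 0.5·π_1 + 0.62·π_2
Solving with the normalization constraint gives π = (0.5536, 0.4464).
So the stationary probability of square A is 0.5536.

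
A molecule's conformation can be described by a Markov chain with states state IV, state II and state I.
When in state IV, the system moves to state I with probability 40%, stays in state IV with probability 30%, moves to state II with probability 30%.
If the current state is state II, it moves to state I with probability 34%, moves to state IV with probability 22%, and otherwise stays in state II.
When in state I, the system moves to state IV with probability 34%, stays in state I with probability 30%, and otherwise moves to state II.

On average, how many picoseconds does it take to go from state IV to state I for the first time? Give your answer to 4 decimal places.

2.6380

Let t(s) be the expected number of picoseconds to first reach state I from state s, with t(state I) = 0. Conditioning on the first picosecond:
t(state IV) = 1 + 0.3·t(state IV) + 0.3·t(state II)
t(state II) = 1 + 0.22·t(state IV) + 0.44·t(state II)
Solving: t(state IV) = 2.6380, t(state II) = 2.8221.
Expected picoseconds from state IV to state I: 2.6380.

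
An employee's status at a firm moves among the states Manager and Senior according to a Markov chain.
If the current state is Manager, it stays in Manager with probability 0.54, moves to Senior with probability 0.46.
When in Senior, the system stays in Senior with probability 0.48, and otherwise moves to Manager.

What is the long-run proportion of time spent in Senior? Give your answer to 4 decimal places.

0.4694

Let the stationary distribution be π with π = πP and π_1 + π_2 = 1.
π_1 = 0.54·π_1 + 0.52·π_2
Solving with the normalization constraint gives π = (0.5306, 0.4694).
So the stationary probability of Senior is 0.4694.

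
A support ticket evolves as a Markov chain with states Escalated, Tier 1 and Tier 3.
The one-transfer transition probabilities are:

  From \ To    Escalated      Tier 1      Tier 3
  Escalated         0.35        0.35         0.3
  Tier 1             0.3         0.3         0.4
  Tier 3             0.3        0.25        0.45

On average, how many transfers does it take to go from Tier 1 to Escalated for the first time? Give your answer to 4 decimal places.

Let t(s) be the expected number of transfers to first reach Escalated from state s, with t(Escalated) = 0. Conditioning on the first transfer:
t(Tier 1) = 1 + 0.3·t(Tier 1) + 0.4·t(Tier 3)
t(Tier 3) = 1 + 0.25·t(Tier 1) + 0.45·t(Tier 3)
Solving: t(Tier 1) = 3.3333, t(Tier 3) = 3.3333.
Expected transfers from Tier 1 to Escalated: 3.3333.

3.3333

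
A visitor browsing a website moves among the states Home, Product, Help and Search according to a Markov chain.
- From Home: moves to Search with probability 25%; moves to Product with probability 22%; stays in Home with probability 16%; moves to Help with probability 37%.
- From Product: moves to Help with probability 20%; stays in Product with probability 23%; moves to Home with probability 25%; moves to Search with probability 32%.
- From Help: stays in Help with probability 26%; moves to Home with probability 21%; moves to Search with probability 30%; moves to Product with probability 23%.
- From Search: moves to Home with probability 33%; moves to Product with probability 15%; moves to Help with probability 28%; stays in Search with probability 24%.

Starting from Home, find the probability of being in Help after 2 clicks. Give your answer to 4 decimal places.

0.2694

Propagate the distribution vector 2 clicks from Home.
After 0 clicks: (1.0000, 0.0000, 0.0000, 0.0000)
After 1 click: (0.1600, 0.2200, 0.3700, 0.2500)
After 2 clicks: (0.2408, 0.2084, 0.2694, 0.2814)
P(in Help after 2 clicks) = 0.2694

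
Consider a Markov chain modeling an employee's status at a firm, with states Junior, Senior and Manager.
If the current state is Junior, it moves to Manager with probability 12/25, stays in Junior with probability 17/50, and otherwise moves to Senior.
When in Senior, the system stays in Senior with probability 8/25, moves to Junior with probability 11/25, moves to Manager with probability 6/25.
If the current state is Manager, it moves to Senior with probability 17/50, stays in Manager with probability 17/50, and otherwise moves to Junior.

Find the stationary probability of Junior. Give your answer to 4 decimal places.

Let the stationary distribution be π with π = πP and π_1 + π_2 + π_3 = 1.
π_1 = 0.34·π_1 + 0.44·π_2 + 0.32·π_3
π_2 = 0.18·π_1 + 0.32·π_2 + 0.34·π_3
Solving with the normalization constraint gives π = (0.3604, 0.2768, 0.3628).
So the stationary probability of Junior is 0.3604.

0.3604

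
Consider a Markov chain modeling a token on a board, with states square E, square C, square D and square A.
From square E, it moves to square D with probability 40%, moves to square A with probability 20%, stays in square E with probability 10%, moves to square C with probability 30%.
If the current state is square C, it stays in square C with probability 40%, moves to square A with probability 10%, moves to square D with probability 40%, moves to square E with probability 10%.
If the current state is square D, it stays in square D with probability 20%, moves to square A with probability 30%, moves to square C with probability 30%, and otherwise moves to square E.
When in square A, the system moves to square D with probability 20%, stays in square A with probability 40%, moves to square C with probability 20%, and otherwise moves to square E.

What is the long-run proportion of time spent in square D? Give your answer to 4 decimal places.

Let the stationary distribution be π with π = πP and π_1 + π_2 + π_3 + π_4 = 1.
π_1 = 0.1·π_1 + 0.1·π_2 + 0.2·π_3 + 0.2·π_4
π_2 = 0.3·π_1 + 0.4·π_2 + 0.3·π_3 + 0.2·π_4
π_3 = 0.4·π_1 + 0.4·π_2 + 0.2·π_3 + 0.2·π_4
Solving with the normalization constraint gives π = (0.1540, 0.3057, 0.2920, 0.2483).
So the stationary probability of square D is 0.2920.

0.2920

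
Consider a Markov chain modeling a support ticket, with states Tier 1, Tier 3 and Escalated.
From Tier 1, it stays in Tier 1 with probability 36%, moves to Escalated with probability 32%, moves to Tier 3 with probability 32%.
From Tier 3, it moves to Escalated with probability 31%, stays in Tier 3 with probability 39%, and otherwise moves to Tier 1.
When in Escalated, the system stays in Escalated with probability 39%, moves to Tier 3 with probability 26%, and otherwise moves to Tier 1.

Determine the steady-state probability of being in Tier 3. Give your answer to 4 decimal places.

Let the stationary distribution be π with π = πP and π_1 + π_2 + π_3 = 1.
π_1 = 0.36·π_1 + 0.3·π_2 + 0.35·π_3
π_2 = 0.32·π_1 + 0.39·π_2 + 0.26·π_3
Solving with the normalization constraint gives π = (0.3373, 0.3221, 0.3406).
So the stationary probability of Tier 3 is 0.3221.

0.3221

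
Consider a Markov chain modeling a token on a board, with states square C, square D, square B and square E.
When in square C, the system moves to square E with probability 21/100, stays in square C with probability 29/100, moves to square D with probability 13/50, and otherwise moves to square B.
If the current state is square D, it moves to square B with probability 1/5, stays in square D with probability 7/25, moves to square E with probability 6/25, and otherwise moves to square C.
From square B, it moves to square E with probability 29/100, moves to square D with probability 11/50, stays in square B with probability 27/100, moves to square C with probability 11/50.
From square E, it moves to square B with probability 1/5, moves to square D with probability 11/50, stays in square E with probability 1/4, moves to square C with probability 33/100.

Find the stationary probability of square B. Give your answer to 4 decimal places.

0.2272

Let the stationary distribution be π with π = πP and π_1 + π_2 + π_3 + π_4 = 1.
π_1 = 0.29·π_1 + 0.28·π_2 + 0.22·π_3 + 0.33·π_4
π_2 = 0.26·π_1 + 0.28·π_2 + 0.22·π_3 + 0.22·π_4
π_3 = 0.24·π_1 + 0.2·π_2 + 0.27·π_3 + 0.2·π_4
Solving with the normalization constraint gives π = (0.2815, 0.2460, 0.2272, 0.2454).
So the stationary probability of square B is 0.2272.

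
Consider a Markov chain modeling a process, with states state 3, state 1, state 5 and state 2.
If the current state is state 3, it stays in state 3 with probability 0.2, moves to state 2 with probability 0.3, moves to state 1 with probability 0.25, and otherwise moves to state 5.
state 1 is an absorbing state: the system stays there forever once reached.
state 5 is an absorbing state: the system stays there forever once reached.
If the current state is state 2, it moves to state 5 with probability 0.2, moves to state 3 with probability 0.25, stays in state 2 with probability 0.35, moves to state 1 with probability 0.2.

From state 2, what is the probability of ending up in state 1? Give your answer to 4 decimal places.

Let h(s) be the probability of absorption at state 1 starting from transient state s. Then h(state 1) = 1 and h(state 5) = 0. By first-step analysis:
h(state 3) = 0.2·h(state 3) + 0.25·1 + 0.25·0 + 0.3·h(state 2)
h(state 2) = 0.25·h(state 3) + 0.2·1 + 0.2·0 + 0.35·h(state 2)
Solving: h(state 3) = 0.5000, h(state 2) = 0.5000.
Starting from state 2, the probability is 0.5000.

0.5000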